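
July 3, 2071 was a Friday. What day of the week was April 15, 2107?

Friday

From July 3, 2071 to July 3, 2106: 35 years, of which 8 contain a Feb 29 — 27×365 + 8×366 = 12783 days.
(2100 is not a leap year (divisible by 100 but not 400).)
July 2106: 31 − 3 = 28 days remain.
Then August (31), September (30), October (31), November (30), December (31), January (31), February 2107 (28), March (31): 31 + 30 + 31 + 30 + 31 + 31 + 28 + 31 = 243 days.
April 1–15, 2107: 15 days.
Residual: 286 days.
Total: 13069 days.
13069 is a multiple of 7, so April 15, 2107 falls on the same weekday: Friday.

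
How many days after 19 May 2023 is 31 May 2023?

Within May 2023: 31 − 19 = 12 days.

12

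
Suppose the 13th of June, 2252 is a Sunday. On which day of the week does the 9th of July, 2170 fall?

Count forward from the earlier date (July 9, 2170) to the later (June 13, 2252):
From July 9, 2170 to July 9, 2251: 81 years, of which 19 contain a Feb 29 — 62×365 + 19×366 = 29584 days.
(2200 is not a leap year (divisible by 100 but not 400).)
July 2251: 31 − 9 = 22 days remain.
Then 10 full months totalling 305 days.
June 1–13, 2252: 13 days.
Residual: 340 days.
Total: 29924 days.
29924 mod 7 = 6, so 6 days before Sunday is Monday.

Monday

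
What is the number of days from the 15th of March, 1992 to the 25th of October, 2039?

From March 15, 1992 to March 15, 2039: 47 years, of which 11 contain a Feb 29 — 36×365 + 11×366 = 17166 days.
(2000 is a leap year (divisible by 400).)
March 2039: 31 − 15 = 16 days remain.
Then April (30), May (31), June (30), July (31), August (31), September (30): 30 + 31 + 30 + 31 + 31 + 30 = 183 days.
October 1–25, 2039: 25 days.
Residual: 224 days.
Total: 17390 days.

17390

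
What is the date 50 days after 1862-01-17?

1862-03-08

Count 50 days after January 17, 1862:
January 1862: 31 − 17 = 14 days remain.
Then February 1862 (28): 28 days.
March 1–8, 1862: 8 days.
Total: 14 + 28 + 8 = 50 days.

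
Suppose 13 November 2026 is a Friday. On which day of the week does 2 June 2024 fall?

Sunday

Count forward from the earlier date (June 2, 2024) to the later (November 13, 2026):
June 2024: 30 − 2 = 28 days remain.
Then 28 full months totalling 853 days.
November 1–13, 2026: 13 days.
Total: 28 + 853 + 13 = 894 days.
894 mod 7 = 5, so 5 days before Friday is Sunday.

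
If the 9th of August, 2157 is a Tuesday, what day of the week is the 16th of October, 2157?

Sunday

August 2157: 31 − 9 = 22 days remain.
Then September (30): 30 days.
October 1–16, 2157: 16 days.
Total: 22 + 30 + 16 = 68 days.
68 mod 7 = 5, so 5 days after Tuesday is Sunday.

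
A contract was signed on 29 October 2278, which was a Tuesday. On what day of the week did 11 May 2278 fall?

Saturday

Count forward from the earlier date (May 11, 2278) to the later (October 29, 2278):
May 2278: 31 − 11 = 20 days remain.
Then June (30), July (31), August (31), September (30): 30 + 31 + 31 + 30 = 122 days.
October 1–29, 2278: 29 days.
Total: 20 + 122 + 29 = 171 days.
171 mod 7 = 3, so 3 days before Tuesday is Saturday.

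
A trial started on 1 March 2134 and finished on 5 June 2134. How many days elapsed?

96

March 2134: 31 − 1 = 30 days remain.
Then April (30), May (31): 30 + 31 = 61 days.
June 1–5, 2134: 5 days.
Total: 30 + 61 + 5 = 96 days.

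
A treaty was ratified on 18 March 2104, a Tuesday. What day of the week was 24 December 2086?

Count forward from the earlier date (December 24, 2086) to the later (March 18, 2104):
From December 24, 2086 to December 24, 2103: 17 years, of which 3 contain a Feb 29 — 14×365 + 3×366 = 6208 days.
(2100 is not a leap year (divisible by 100 but not 400).)
December 2103: 31 − 24 = 7 days remain.
Then January (31), February 2104 (29): 31 + 29 = 60 days.
March 1–18, 2104: 18 days.
Residual: 85 days.
Total: 6293 days.
6293 is a multiple of 7, so 24 December 2086 falls on the same weekday: Tuesday.

Tuesday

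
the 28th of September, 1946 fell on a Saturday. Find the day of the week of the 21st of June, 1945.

Thursday

Count forward from the earlier date (June 21, 1945) to the later (September 28, 1946):
Day-of-year of June 21, 1945: 172.
Day-of-year of September 28, 1946: 271.
1945 has 365 days, so 365 − 172 = 193 days remain in 1945.
Total: 193 + 271 = 464 days.
464 mod 7 = 2, so 2 days before Saturday is Thursday.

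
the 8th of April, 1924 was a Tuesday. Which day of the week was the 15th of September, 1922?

Count forward from the earlier date (September 15, 1922) to the later (April 8, 1924):
September 1922: 30 − 15 = 15 days remain.
Then 18 full months totalling 548 days.
April 1–8, 1924: 8 days.
Total: 15 + 548 + 8 = 571 days.
571 mod 7 = 4, so 4 days before Tuesday is Friday.

Friday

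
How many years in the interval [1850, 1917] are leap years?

Years divisible by 4: 1852, 1856, …, 1916 — 17 in all.
Of these, 1900 is divisible by 100 but not 400, so not leap.
Leap years: 17 − 1 = 16.

16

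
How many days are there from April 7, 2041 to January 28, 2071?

10888

Day-of-year of April 7, 2041: 97.
Day-of-year of January 28, 2071: 28.
2041 has 365 days, so 365 − 97 = 268 days remain in 2041.
Full years 2042–2070: 22 common + 7 leap = 22×365 + 7×366 = 10592 days.
Total: 268 + 10592 + 28 = 10888 days.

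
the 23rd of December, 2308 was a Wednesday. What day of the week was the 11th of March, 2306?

Sunday

Count forward from the earlier date (March 11, 2306) to the later (December 23, 2308):
March 11, 2306 → March 11, 2307: 365 days.
March 11, 2307 → March 11, 2308: 366 days (2308 is a leap year).
March 2308: 31 − 11 = 20 days remain.
Then April (30), May (31), June (30), July (31), August (31), September (30), October (31), November (30): 30 + 31 + 30 + 31 + 31 + 30 + 31 + 30 = 244 days.
December 1–23, 2308: 23 days.
Residual: 287 days.
Total: 1018 days.
1018 mod 7 = 3, so 3 days before Wednesday is Sunday.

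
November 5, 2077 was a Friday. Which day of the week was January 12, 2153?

Friday

Day-of-year of November 5, 2077: 309.
Day-of-year of January 12, 2153: 12.
2077 has 365 days, so 365 − 309 = 56 days remain in 2077.
Full years 2078–2152: 57 common + 18 leap = 57×365 + 18×366 = 27393 days.
Total: 56 + 27393 + 12 = 27461 days.
27461 is a multiple of 7, so January 12, 2153 falls on the same weekday: Friday.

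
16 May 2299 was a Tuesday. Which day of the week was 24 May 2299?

Within May 2299: 24 − 16 = 8 days.
8 mod 7 = 1, so 1 day after Tuesday is Wednesday.

Wednesday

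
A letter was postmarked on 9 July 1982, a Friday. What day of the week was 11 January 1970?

Count forward from the earlier date (January 11, 1970) to the later (July 9, 1982):
From January 11, 1970 to January 11, 1982: 12 years, of which 3 contain a Feb 29 — 9×365 + 3×366 = 4383 days.
January 1982: 31 − 11 = 20 days remain.
Then February 1982 (28), March (31), April (30), May (31), June (30): 28 + 31 + 30 + 31 + 30 = 150 days.
July 1–9, 1982: 9 days.
Residual: 179 days.
Total: 4562 days.
4562 mod 7 = 5, so 5 days before Friday is Sunday.

Sunday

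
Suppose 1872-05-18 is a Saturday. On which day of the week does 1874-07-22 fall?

Wednesday

May 18, 1872 → May 18, 1873: 365 days.
May 18, 1873 → May 18, 1874: 365 days.
May 1874: 31 − 18 = 13 days remain.
Then June (30): 30 days.
July 1–22, 1874: 22 days.
Residual: 65 days.
Total: 795 days.
795 mod 7 = 4, so 4 days after Saturday is Wednesday.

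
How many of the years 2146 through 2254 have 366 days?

Years divisible by 4: 2148, 2152, …, 2252 — 27 in all.
Of these, 2200 is divisible by 100 but not 400, so not leap.
Leap years: 27 − 1 = 26.

26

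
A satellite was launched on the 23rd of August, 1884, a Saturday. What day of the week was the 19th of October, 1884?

Sunday

August 1884: 31 − 23 = 8 days remain.
Then September (30): 30 days.
October 1–19, 1884: 19 days.
Total: 8 + 30 + 19 = 57 days.
57 mod 7 = 1, so 1 day after Saturday is Sunday.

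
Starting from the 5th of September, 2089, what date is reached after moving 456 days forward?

the 5th of December, 2090

Count 456 days after September 5, 2089:
September 2089: 30 − 5 = 25 days remain.
Then 14 full months totalling 426 days.
December 1–5, 2090: 5 days.
Total: 25 + 426 + 5 = 456 days.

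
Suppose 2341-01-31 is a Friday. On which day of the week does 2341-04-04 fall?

January 2341: 31 − 31 = 0 days remain.
Then February 2341 (28), March (31): 28 + 31 = 59 days.
April 1–4, 2341: 4 days.
Total: 0 + 59 + 4 = 63 days.
63 is a multiple of 7, so 2341-04-04 falls on the same weekday: Friday.

Friday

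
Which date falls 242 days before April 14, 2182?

August 15, 2181

Count 242 days before April 14, 2182:
August 2181: 31 − 15 = 16 days remain.
Then September (30), October (31), November (30), December (31), January (31), February 2182 (28), March (31): 30 + 31 + 30 + 31 + 31 + 28 + 31 = 212 days.
April 1–14, 2182: 14 days.
Total: 16 + 212 + 14 = 242 days.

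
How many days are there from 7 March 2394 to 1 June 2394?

March 2394: 31 − 7 = 24 days remain.
Then April (30), May (31): 30 + 31 = 61 days.
June 1, 2394: 1 day.
Total: 24 + 61 + 1 = 86 days.

86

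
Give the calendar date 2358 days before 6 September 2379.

23 March 2373

Count 2358 days before September 6, 2379:
Day-of-year of March 23, 2373: 82.
Day-of-year of September 6, 2379: 249.
2373 has 365 days, so 365 − 82 = 283 days remain in 2373.
Full years: 2374: 365; 2375: 365; 2376: 366; 2377: 365; 2378: 365. Sum = 1826.
Total: 283 + 1826 + 249 = 2358 days.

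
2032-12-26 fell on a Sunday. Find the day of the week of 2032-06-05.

Count forward from the earlier date (June 5, 2032) to the later (December 26, 2032):
June 2032: 30 − 5 = 25 days remain.
Then July (31), August (31), September (30), October (31), November (30): 31 + 31 + 30 + 31 + 30 = 153 days.
December 1–26, 2032: 26 days.
Total: 25 + 153 + 26 = 204 days.
204 mod 7 = 1, so 1 day before Sunday is Saturday.

Saturday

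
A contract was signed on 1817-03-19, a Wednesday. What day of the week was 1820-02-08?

Day-of-year of March 19, 1817: 78.
Day-of-year of February 8, 1820: 39.
1817 has 365 days, so 365 − 78 = 287 days remain in 1817.
Full years: 1818: 365; 1819: 365. Sum = 730.
Total: 287 + 730 + 39 = 1056 days.
1056 mod 7 = 6, so 6 days after Wednesday is Tuesday.

Tuesday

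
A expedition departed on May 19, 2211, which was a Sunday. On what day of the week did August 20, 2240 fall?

From May 19, 2211 to May 19, 2240: 29 years, of which 8 contain a Feb 29 — 21×365 + 8×366 = 10593 days.
May 2240: 31 − 19 = 12 days remain.
Then June (30), July (31): 30 + 31 = 61 days.
August 1–20, 2240: 20 days.
Residual: 93 days.
Total: 10686 days.
10686 mod 7 = 4, so 4 days after Sunday is Thursday.

Thursday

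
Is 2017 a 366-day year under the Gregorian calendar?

No

2017 is not a leap year.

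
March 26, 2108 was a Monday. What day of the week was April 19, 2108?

March 2108: 31 − 26 = 5 days remain.
April 1–19, 2108: 19 days.
Total: 5 + 19 = 24 days.
24 mod 7 = 3, so 3 days after Monday is Thursday.

Thursday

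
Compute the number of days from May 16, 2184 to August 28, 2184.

104

May 2184: 31 − 16 = 15 days remain.
Then June (30), July (31): 30 + 31 = 61 days.
August 1–28, 2184: 28 days.
Total: 15 + 61 + 28 = 104 days.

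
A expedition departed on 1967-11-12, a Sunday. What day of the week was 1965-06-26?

Saturday

Count forward from the earlier date (June 26, 1965) to the later (November 12, 1967):
Day-of-year of June 26, 1965: 177.
Day-of-year of November 12, 1967: 316.
1965 has 365 days, so 365 − 177 = 188 days remain in 1965.
Full years: 1966: 365. Sum = 365.
Total: 188 + 365 + 316 = 869 days.
869 mod 7 = 1, so 1 day before Sunday is Saturday.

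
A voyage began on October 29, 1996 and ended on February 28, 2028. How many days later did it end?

11444

Day-of-year of October 29, 1996: 303.
Day-of-year of February 28, 2028: 59.
1996 has 366 days, so 366 − 303 = 63 days remain in 1996.
Full years 1997–2027: 24 common + 7 leap = 24×365 + 7×366 = 11322 days.
Total: 63 + 11322 + 59 = 11444 days.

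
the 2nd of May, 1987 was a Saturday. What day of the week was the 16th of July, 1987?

May 1987: 31 − 2 = 29 days remain.
Then June (30): 30 days.
July 1–16, 1987: 16 days.
Total: 29 + 30 + 16 = 75 days.
75 mod 7 = 5, so 5 days after Saturday is Thursday.

Thursday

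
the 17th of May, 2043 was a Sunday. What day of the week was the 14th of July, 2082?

Tuesday

From May 17, 2043 to May 17, 2082: 39 years, of which 10 contain a Feb 29 — 29×365 + 10×366 = 14245 days.
May 2082: 31 − 17 = 14 days remain.
Then June (30): 30 days.
July 1–14, 2082: 14 days.
Residual: 58 days.
Total: 14303 days.
14303 mod 7 = 2, so 2 days after Sunday is Tuesday.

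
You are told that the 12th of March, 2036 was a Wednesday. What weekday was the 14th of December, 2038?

Day-of-year of March 12, 2036: 72.
Day-of-year of December 14, 2038: 348.
2036 has 366 days, so 366 − 72 = 294 days remain in 2036.
Full years: 2037: 365. Sum = 365.
Total: 294 + 365 + 348 = 1007 days.
1007 mod 7 = 6, so 6 days after Wednesday is Tuesday.

Tuesday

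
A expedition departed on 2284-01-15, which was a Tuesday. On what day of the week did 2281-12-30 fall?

Count forward from the earlier date (December 30, 2281) to the later (January 15, 2284):
Day-of-year of December 30, 2281: 364.
Day-of-year of January 15, 2284: 15.
2281 has 365 days, so 365 − 364 = 1 days remain in 2281.
Full years: 2282: 365; 2283: 365. Sum = 730.
Total: 1 + 730 + 15 = 746 days.
746 mod 7 = 4, so 4 days before Tuesday is Friday.

Friday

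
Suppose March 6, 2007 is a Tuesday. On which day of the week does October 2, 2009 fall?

Day-of-year of March 6, 2007: 65.
Day-of-year of October 2, 2009: 275.
2007 has 365 days, so 365 − 65 = 300 days remain in 2007.
Full years: 2008: 366. Sum = 366.
Total: 300 + 366 + 275 = 941 days.
941 mod 7 = 3, so 3 days after Tuesday is Friday.

Friday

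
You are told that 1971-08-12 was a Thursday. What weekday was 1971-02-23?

Tuesday

Count forward from the earlier date (February 23, 1971) to the later (August 12, 1971):
February 1971: 28 − 23 = 5 days remain (1971 is not a leap year, so February has 28 days).
Then March (31), April (30), May (31), June (30), July (31): 31 + 30 + 31 + 30 + 31 = 153 days.
August 1–12, 1971: 12 days.
Total: 5 + 153 + 12 = 170 days.
170 mod 7 = 2, so 2 days before Thursday is Tuesday.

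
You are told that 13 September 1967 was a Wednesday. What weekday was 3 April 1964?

Friday

Count forward from the earlier date (April 3, 1964) to the later (September 13, 1967):
April 3, 1964 → April 3, 1965: 365 days.
April 3, 1965 → April 3, 1966: 365 days.
April 3, 1966 → April 3, 1967: 365 days.
April 1967: 30 − 3 = 27 days remain.
Then May (31), June (30), July (31), August (31): 31 + 30 + 31 + 31 = 123 days.
September 1–13, 1967: 13 days.
Residual: 163 days.
Total: 1258 days.
1258 mod 7 = 5, so 5 days before Wednesday is Friday.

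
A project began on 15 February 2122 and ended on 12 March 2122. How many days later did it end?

February 2122: 28 − 15 = 13 days remain (2122 is not a leap year, so February has 28 days).
March 1–12, 2122: 12 days.
Total: 13 + 12 = 25 days.

25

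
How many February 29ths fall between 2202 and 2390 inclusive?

Years divisible by 4: 2204, 2208, …, 2388 — 47 in all.
Of these, 2300 is divisible by 100 but not 400, so not leap.
Leap years: 47 − 1 = 46.

46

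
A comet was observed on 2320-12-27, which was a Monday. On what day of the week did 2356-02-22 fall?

Wednesday

Day-of-year of December 27, 2320: 362.
Day-of-year of February 22, 2356: 53.
2320 has 366 days, so 366 − 362 = 4 days remain in 2320.
Full years 2321–2355: 27 common + 8 leap = 27×365 + 8×366 = 12783 days.
Total: 4 + 12783 + 53 = 12840 days.
12840 mod 7 = 2, so 2 days after Monday is Wednesday.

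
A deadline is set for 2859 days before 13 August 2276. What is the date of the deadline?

15 October 2268

Count 2859 days before August 13, 2276:
From October 15, 2268 to October 15, 2275: 7 years, of which 1 contains a Feb 29 — 6×365 + 1×366 = 2556 days.
October 2275: 31 − 15 = 16 days remain.
Then 9 full months totalling 274 days.
August 1–13, 2276: 13 days.
Residual: 303 days.
Total: 2859 days.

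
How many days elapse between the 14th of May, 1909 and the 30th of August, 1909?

108

May 1909: 31 − 14 = 17 days remain.
Then June (30), July (31): 30 + 31 = 61 days.
August 1–30, 1909: 30 days.
Total: 17 + 61 + 30 = 108 days.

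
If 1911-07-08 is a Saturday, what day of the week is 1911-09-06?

Wednesday

July 1911: 31 − 8 = 23 days remain.
Then August (31): 31 days.
September 1–6, 1911: 6 days.
Total: 23 + 31 + 6 = 60 days.
60 mod 7 = 4, so 4 days after Saturday is Wednesday.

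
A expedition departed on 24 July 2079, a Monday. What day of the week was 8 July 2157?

Day-of-year of July 24, 2079: 205.
Day-of-year of July 8, 2157: 189.
2079 has 365 days, so 365 − 205 = 160 days remain in 2079.
Full years 2080–2156: 58 common + 19 leap = 58×365 + 19×366 = 28124 days.
Total: 160 + 28124 + 189 = 28473 days.
28473 mod 7 = 4, so 4 days after Monday is Friday.

Friday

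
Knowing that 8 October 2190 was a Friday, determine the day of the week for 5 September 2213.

Day-of-year of October 8, 2190: 281.
Day-of-year of September 5, 2213: 248.
2190 has 365 days, so 365 − 281 = 84 days remain in 2190.
Full years 2191–2212: 17 common + 5 leap = 17×365 + 5×366 = 8035 days.
Total: 84 + 8035 + 248 = 8367 days.
8367 mod 7 = 2, so 2 days after Friday is Sunday.

Sunday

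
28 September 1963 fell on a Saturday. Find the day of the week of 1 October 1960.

Saturday

Count forward from the earlier date (October 1, 1960) to the later (September 28, 1963):
October 1, 1960 → October 1, 1961: 365 days.
October 1, 1961 → October 1, 1962: 365 days.
October 1962: 31 − 1 = 30 days remain.
Then 10 full months totalling 304 days.
September 1–28, 1963: 28 days.
Residual: 362 days.
Total: 1092 days.
1092 is a multiple of 7, so 1 October 1960 falls on the same weekday: Saturday.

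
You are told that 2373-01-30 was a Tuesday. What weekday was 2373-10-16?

January 2373: 31 − 30 = 1 day remains.
Then February 2373 (28), March (31), April (30), May (31), June (30), July (31), August (31), September (30): 28 + 31 + 30 + 31 + 30 + 31 + 31 + 30 = 242 days.
October 1–16, 2373: 16 days.
Total: 1 + 242 + 16 = 259 days.
259 is a multiple of 7, so 2373-10-16 falls on the same weekday: Tuesday.

Tuesday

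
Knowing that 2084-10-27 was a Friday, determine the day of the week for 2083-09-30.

Thursday

Count forward from the earlier date (September 30, 2083) to the later (October 27, 2084):
Day-of-year of September 30, 2083: 273.
Day-of-year of October 27, 2084: 301.
2083 has 365 days, so 365 − 273 = 92 days remain in 2083.
Total: 92 + 301 = 393 days.
393 mod 7 = 1, so 1 day before Friday is Thursday.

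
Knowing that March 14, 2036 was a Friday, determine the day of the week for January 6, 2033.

Thursday

Count forward from the earlier date (January 6, 2033) to the later (March 14, 2036):
January 6, 2033 → January 6, 2034: 365 days.
January 6, 2034 → January 6, 2035: 365 days.
January 6, 2035 → January 6, 2036: 365 days.
January 2036: 31 − 6 = 25 days remain.
Then February 2036 (29): 29 days.
March 1–14, 2036: 14 days.
Residual: 68 days.
Total: 1163 days.
1163 mod 7 = 1, so 1 day before Friday is Thursday.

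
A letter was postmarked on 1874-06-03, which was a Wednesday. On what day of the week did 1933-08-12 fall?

Saturday

From June 3, 1874 to June 3, 1933: 59 years, of which 14 contain a Feb 29 — 45×365 + 14×366 = 21549 days.
(1900 is not a leap year (divisible by 100 but not 400).)
June 1933: 30 − 3 = 27 days remain.
Then July (31): 31 days.
August 1–12, 1933: 12 days.
Residual: 70 days.
Total: 21619 days.
21619 mod 7 = 3, so 3 days after Wednesday is Saturday.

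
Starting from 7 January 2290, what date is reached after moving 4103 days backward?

14 October 2278

Count 4103 days before January 7, 2290:
From October 14, 2278 to October 14, 2289: 11 years, of which 3 contain a Feb 29 — 8×365 + 3×366 = 4018 days.
October 2289: 31 − 14 = 17 days remain.
Then November (30), December (31): 30 + 31 = 61 days.
January 1–7, 2290: 7 days.
Residual: 85 days.
Total: 4103 days.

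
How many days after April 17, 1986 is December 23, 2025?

From April 17, 1986 to April 17, 2025: 39 years, of which 10 contain a Feb 29 — 29×365 + 10×366 = 14245 days.
(2000 is a leap year (divisible by 400).)
April 2025: 30 − 17 = 13 days remain.
Then May (31), June (30), July (31), August (31), September (30), October (31), November (30): 31 + 30 + 31 + 31 + 30 + 31 + 30 = 214 days.
December 1–23, 2025: 23 days.
Residual: 250 days.
Total: 14495 days.

14495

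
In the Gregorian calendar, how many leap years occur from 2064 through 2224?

Years divisible by 4: 2064, 2068, …, 2224 — 41 in all.
Of these, 2100, 2200 are divisible by 100 but not 400, so not leap.
Leap years: 41 − 2 = 39.

39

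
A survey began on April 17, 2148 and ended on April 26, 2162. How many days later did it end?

5122

Day-of-year of April 17, 2148: 108.
Day-of-year of April 26, 2162: 116.
2148 has 366 days, so 366 − 108 = 258 days remain in 2148.
Full years 2149–2161: 10 common + 3 leap = 10×365 + 3×366 = 4748 days.
Total: 258 + 4748 + 116 = 5122 days.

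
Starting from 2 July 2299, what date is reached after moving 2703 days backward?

6 February 2292

Count 2703 days before July 2, 2299:
From February 6, 2292 to February 6, 2299: 7 years, of which 2 contain a Feb 29 — 5×365 + 2×366 = 2557 days.
February 2299: 28 − 6 = 22 days remain (2299 is not a leap year, so February has 28 days).
Then March (31), April (30), May (31), June (30): 31 + 30 + 31 + 30 = 122 days.
July 1–2, 2299: 2 days.
Residual: 146 days.
Total: 2703 days.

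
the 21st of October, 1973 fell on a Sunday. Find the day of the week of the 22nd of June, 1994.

From October 21, 1973 to October 21, 1993: 20 years, of which 5 contain a Feb 29 — 15×365 + 5×366 = 7305 days.
October 1993: 31 − 21 = 10 days remain.
Then November (30), December (31), January (31), February 1994 (28), March (31), April (30), May (31): 30 + 31 + 31 + 28 + 31 + 30 + 31 = 212 days.
June 1–22, 1994: 22 days.
Residual: 244 days.
Total: 7549 days.
7549 mod 7 = 3, so 3 days after Sunday is Wednesday.

Wednesday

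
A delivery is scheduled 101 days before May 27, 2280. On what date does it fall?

February 16, 2280

Count 101 days before May 27, 2280:
February 2280: 29 − 16 = 13 days remain (2280 is a leap year, so February has 29 days).
Then March (31), April (30): 31 + 30 = 61 days.
May 1–27, 2280: 27 days.
Total: 13 + 61 + 27 = 101 days.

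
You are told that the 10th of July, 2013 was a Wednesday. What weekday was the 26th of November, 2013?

July 2013: 31 − 10 = 21 days remain.
Then August (31), September (30), October (31): 31 + 30 + 31 = 92 days.
November 1–26, 2013: 26 days.
Total: 21 + 92 + 26 = 139 days.
139 mod 7 = 6, so 6 days after Wednesday is Tuesday.

Tuesday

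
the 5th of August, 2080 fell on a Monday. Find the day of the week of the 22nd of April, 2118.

From August 5, 2080 to August 5, 2117: 37 years, of which 8 contain a Feb 29 — 29×365 + 8×366 = 13513 days.
(2100 is not a leap year (divisible by 100 but not 400).)
August 2117: 31 − 5 = 26 days remain.
Then September (30), October (31), November (30), December (31), January (31), February 2118 (28), March (31): 30 + 31 + 30 + 31 + 31 + 28 + 31 = 212 days.
April 1–22, 2118: 22 days.
Residual: 260 days.
Total: 13773 days.
13773 mod 7 = 4, so 4 days after Monday is Friday.

Friday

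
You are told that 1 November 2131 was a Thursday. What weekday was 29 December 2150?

Tuesday

From November 1, 2131 to November 1, 2150: 19 years, of which 5 contain a Feb 29 — 14×365 + 5×366 = 6940 days.
November 2150: 30 − 1 = 29 days remain.
December 1–29, 2150: 29 days.
Residual: 58 days.
Total: 6998 days.
6998 mod 7 = 5, so 5 days after Thursday is Tuesday.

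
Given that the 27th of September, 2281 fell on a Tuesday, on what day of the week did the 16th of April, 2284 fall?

Day-of-year of September 27, 2281: 270.
Day-of-year of April 16, 2284: 107.
2281 has 365 days, so 365 − 270 = 95 days remain in 2281.
Full years: 2282: 365; 2283: 365. Sum = 730.
Total: 95 + 730 + 107 = 932 days.
932 mod 7 = 1, so 1 day after Tuesday is Wednesday.

Wednesday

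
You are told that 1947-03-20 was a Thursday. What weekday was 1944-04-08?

Count forward from the earlier date (April 8, 1944) to the later (March 20, 1947):
April 8, 1944 → April 8, 1945: 365 days.
April 8, 1945 → April 8, 1946: 365 days.
April 1946: 30 − 8 = 22 days remain.
Then 10 full months totalling 304 days.
March 1–20, 1947: 20 days.
Residual: 346 days.
Total: 1076 days.
1076 mod 7 = 5, so 5 days before Thursday is Saturday.

Saturday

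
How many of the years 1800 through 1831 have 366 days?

Years divisible by 4 in [1800, 1831]: 1800, 1804, 1808, 1812, 1816, 1820, 1824, 1828.
Of these, 1800 is divisible by 100 but not 400, so not leap.
Leap years: 8 − 1 = 7.

7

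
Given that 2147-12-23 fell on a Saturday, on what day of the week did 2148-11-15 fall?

Day-of-year of December 23, 2147: 357.
Day-of-year of November 15, 2148: 320.
2147 has 365 days, so 365 − 357 = 8 days remain in 2147.
Total: 8 + 320 = 328 days.
328 mod 7 = 6, so 6 days after Saturday is Friday.

Friday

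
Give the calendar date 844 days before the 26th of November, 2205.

the 5th of August, 2203

Count 844 days before November 26, 2205:
Day-of-year of August 5, 2203: 217.
Day-of-year of November 26, 2205: 330.
2203 has 365 days, so 365 − 217 = 148 days remain in 2203.
Full years: 2204: 366. Sum = 366.
Total: 148 + 366 + 330 = 844 days.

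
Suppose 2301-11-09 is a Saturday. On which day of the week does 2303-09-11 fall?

Friday

Day-of-year of November 9, 2301: 313.
Day-of-year of September 11, 2303: 254.
2301 has 365 days, so 365 − 313 = 52 days remain in 2301.
Full years: 2302: 365. Sum = 365.
Total: 52 + 365 + 254 = 671 days.
671 mod 7 = 6, so 6 days after Saturday is Friday.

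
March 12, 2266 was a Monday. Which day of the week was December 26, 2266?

March 2266: 31 − 12 = 19 days remain.
Then April (30), May (31), June (30), July (31), August (31), September (30), October (31), November (30): 30 + 31 + 30 + 31 + 31 + 30 + 31 + 30 = 244 days.
December 1–26, 2266: 26 days.
Total: 19 + 244 + 26 = 289 days.
289 mod 7 = 2, so 2 days after Monday is Wednesday.

Wednesday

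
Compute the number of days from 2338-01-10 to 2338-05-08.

January 2338: 31 − 10 = 21 days remain.
Then February 2338 (28), March (31), April (30): 28 + 31 + 30 = 89 days.
May 1–8, 2338: 8 days.
Total: 21 + 89 + 8 = 118 days.

118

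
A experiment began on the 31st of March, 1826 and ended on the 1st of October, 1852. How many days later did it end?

9681

Day-of-year of March 31, 1826: 90.
Day-of-year of October 1, 1852: 275.
1826 has 365 days, so 365 − 90 = 275 days remain in 1826.
Full years 1827–1851: 19 common + 6 leap = 19×365 + 6×366 = 9131 days.
Total: 275 + 9131 + 275 = 9681 days.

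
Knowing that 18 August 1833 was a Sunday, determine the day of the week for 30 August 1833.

Friday

Within August 1833: 30 − 18 = 12 days.
12 mod 7 = 5, so 5 days after Sunday is Friday.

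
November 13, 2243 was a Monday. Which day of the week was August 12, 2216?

Monday

Count forward from the earlier date (August 12, 2216) to the later (November 13, 2243):
From August 12, 2216 to August 12, 2243: 27 years, of which 6 contain a Feb 29 — 21×365 + 6×366 = 9861 days.
August 2243: 31 − 12 = 19 days remain.
Then September (30), October (31): 30 + 31 = 61 days.
November 1–13, 2243: 13 days.
Residual: 93 days.
Total: 9954 days.
9954 is a multiple of 7, so August 12, 2216 falls on the same weekday: Monday.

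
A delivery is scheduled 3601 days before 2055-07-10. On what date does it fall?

2045-08-30

Count 3601 days before July 10, 2055:
From August 30, 2045 to August 30, 2054: 9 years, of which 2 contain a Feb 29 — 7×365 + 2×366 = 3287 days.
August 2054: 31 − 30 = 1 day remains.
Then 10 full months totalling 303 days.
July 1–10, 2055: 10 days.
Residual: 314 days.
Total: 3601 days.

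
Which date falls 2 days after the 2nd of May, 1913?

the 4th of May, 1913

Count 2 days after May 2, 1913:
Within May 1913: 4 − 2 = 2 days.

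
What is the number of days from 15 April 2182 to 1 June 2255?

26709

Day-of-year of April 15, 2182: 105.
Day-of-year of June 1, 2255: 152.
2182 has 365 days, so 365 − 105 = 260 days remain in 2182.
Full years 2183–2254: 55 common + 17 leap = 55×365 + 17×366 = 26297 days.
Total: 260 + 26297 + 152 = 26709 days.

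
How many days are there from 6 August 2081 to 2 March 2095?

4956

From August 6, 2081 to August 6, 2094: 13 years, of which 3 contain a Feb 29 — 10×365 + 3×366 = 4748 days.
August 2094: 31 − 6 = 25 days remain.
Then September (30), October (31), November (30), December (31), January (31), February 2095 (28): 30 + 31 + 30 + 31 + 31 + 28 = 181 days.
March 1–2, 2095: 2 days.
Residual: 208 days.
Total: 4956 days.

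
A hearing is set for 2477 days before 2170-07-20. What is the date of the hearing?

2163-10-08

Count 2477 days before July 20, 2170:
October 8, 2163 → October 8, 2164: 366 days (2164 is a leap year).
October 8, 2164 → October 8, 2165: 365 days.
October 8, 2165 → October 8, 2166: 365 days.
October 8, 2166 → October 8, 2167: 365 days.
October 8, 2167 → October 8, 2168: 366 days (2168 is a leap year).
October 8, 2168 → October 8, 2169: 365 days.
October 2169: 31 − 8 = 23 days remain.
Then November (30), December (31), January (31), February 2170 (28), March (31), April (30), May (31), June (30): 30 + 31 + 31 + 28 + 31 + 30 + 31 + 30 = 242 days.
July 1–20, 2170: 20 days.
Residual: 285 days.
Total: 2477 days.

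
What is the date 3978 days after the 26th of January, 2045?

the 18th of December, 2055

Count 3978 days after January 26, 2045:
From January 26, 2045 to January 26, 2055: 10 years, of which 2 contain a Feb 29 — 8×365 + 2×366 = 3652 days.
January 2055: 31 − 26 = 5 days remain.
Then 10 full months totalling 303 days.
December 1–18, 2055: 18 days.
Residual: 326 days.
Total: 3978 days.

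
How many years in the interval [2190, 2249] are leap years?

14

Years divisible by 4: 2192, 2196, …, 2248 — 15 in all.
Of these, 2200 is divisible by 100 but not 400, so not leap.
Leap years: 15 − 1 = 14.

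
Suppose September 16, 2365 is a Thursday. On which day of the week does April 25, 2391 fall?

Day-of-year of September 16, 2365: 259.
Day-of-year of April 25, 2391: 115.
2365 has 365 days, so 365 − 259 = 106 days remain in 2365.
Full years 2366–2390: 19 common + 6 leap = 19×365 + 6×366 = 9131 days.
Total: 106 + 9131 + 115 = 9352 days.
9352 is a multiple of 7, so April 25, 2391 falls on the same weekday: Thursday.

Thursday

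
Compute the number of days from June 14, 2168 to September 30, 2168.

June 2168: 30 − 14 = 16 days remain.
Then July (31), August (31): 31 + 31 = 62 days.
September 1–30, 2168: 30 days.
Total: 16 + 62 + 30 = 108 days.

108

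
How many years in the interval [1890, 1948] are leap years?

Years divisible by 4: 1892, 1896, …, 1948 — 15 in all.
Of these, 1900 is divisible by 100 but not 400, so not leap.
Leap years: 15 − 1 = 14.

14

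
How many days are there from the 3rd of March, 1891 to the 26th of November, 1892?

March 1891: 31 − 3 = 28 days remain.
Then 19 full months totalling 580 days.
November 1–26, 1892: 26 days.
Total: 28 + 580 + 26 = 634 days.

634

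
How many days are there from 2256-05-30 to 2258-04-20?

May 30, 2256 → May 30, 2257: 365 days.
May 2257: 31 − 30 = 1 day remains.
Then 10 full months totalling 304 days.
April 1–20, 2258: 20 days.
Residual: 325 days.
Total: 690 days.

690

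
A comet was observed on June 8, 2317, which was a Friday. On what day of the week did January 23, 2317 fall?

Tuesday

Count forward from the earlier date (January 23, 2317) to the later (June 8, 2317):
January 2317: 31 − 23 = 8 days remain.
Then February 2317 (28), March (31), April (30), May (31): 28 + 31 + 30 + 31 = 120 days.
June 1–8, 2317: 8 days.
Total: 8 + 120 + 8 = 136 days.
136 mod 7 = 3, so 3 days before Friday is Tuesday.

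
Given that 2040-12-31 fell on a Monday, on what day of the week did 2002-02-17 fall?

Count forward from the earlier date (February 17, 2002) to the later (December 31, 2040):
Day-of-year of February 17, 2002: 48.
Day-of-year of December 31, 2040: 366.
2002 has 365 days, so 365 − 48 = 317 days remain in 2002.
Full years 2003–2039: 28 common + 9 leap = 28×365 + 9×366 = 13514 days.
Total: 317 + 13514 + 366 = 14197 days.
14197 mod 7 = 1, so 1 day before Monday is Sunday.

Sunday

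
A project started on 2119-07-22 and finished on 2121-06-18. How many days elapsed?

697

July 2119: 31 − 22 = 9 days remain.
Then 22 full months totalling 670 days.
June 1–18, 2121: 18 days.
Total: 9 + 670 + 18 = 697 days.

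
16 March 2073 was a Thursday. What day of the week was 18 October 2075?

March 16, 2073 → March 16, 2074: 365 days.
March 16, 2074 → March 16, 2075: 365 days.
March 2075: 31 − 16 = 15 days remain.
Then April (30), May (31), June (30), July (31), August (31), September (30): 30 + 31 + 30 + 31 + 31 + 30 = 183 days.
October 1–18, 2075: 18 days.
Residual: 216 days.
Total: 946 days.
946 mod 7 = 1, so 1 day after Thursday is Friday.

Friday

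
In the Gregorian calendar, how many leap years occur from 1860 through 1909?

Years divisible by 4: 1860, 1864, …, 1908 — 13 in all.
Of these, 1900 is divisible by 100 but not 400, so not leap.
Leap years: 13 − 1 = 12.

12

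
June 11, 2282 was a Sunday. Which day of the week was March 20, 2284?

Thursday

June 2282: 30 − 11 = 19 days remain.
Then 20 full months totalling 609 days.
March 1–20, 2284: 20 days.
Total: 19 + 609 + 20 = 648 days.
648 mod 7 = 4, so 4 days after Sunday is Thursday.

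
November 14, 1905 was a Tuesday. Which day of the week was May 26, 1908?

Tuesday

November 14, 1905 → November 14, 1906: 365 days.
November 14, 1906 → November 14, 1907: 365 days.
November 1907: 30 − 14 = 16 days remain.
Then December (31), January (31), February 1908 (29), March (31), April (30): 31 + 31 + 29 + 31 + 30 = 152 days.
May 1–26, 1908: 26 days.
Residual: 194 days.
Total: 924 days.
924 is a multiple of 7, so May 26, 1908 falls on the same weekday: Tuesday.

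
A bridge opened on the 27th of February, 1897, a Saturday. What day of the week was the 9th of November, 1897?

Tuesday

February 1897: 28 − 27 = 1 day remains (1897 is not a leap year, so February has 28 days).
Then March (31), April (30), May (31), June (30), July (31), August (31), September (30), October (31): 31 + 30 + 31 + 30 + 31 + 31 + 30 + 31 = 245 days.
November 1–9, 1897: 9 days.
Total: 1 + 245 + 9 = 255 days.
255 mod 7 = 3, so 3 days after Saturday is Tuesday.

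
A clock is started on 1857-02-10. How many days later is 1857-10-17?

249

February 1857: 28 − 10 = 18 days remain (1857 is not a leap year, so February has 28 days).
Then March (31), April (30), May (31), June (30), July (31), August (31), September (30): 31 + 30 + 31 + 30 + 31 + 31 + 30 = 214 days.
October 1–17, 1857: 17 days.
Total: 18 + 214 + 17 = 249 days.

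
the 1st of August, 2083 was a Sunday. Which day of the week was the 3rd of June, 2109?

Day-of-year of August 1, 2083: 213.
Day-of-year of June 3, 2109: 154.
2083 has 365 days, so 365 − 213 = 152 days remain in 2083.
Full years 2084–2108: 19 common + 6 leap = 19×365 + 6×366 = 9131 days.
Total: 152 + 9131 + 154 = 9437 days.
9437 mod 7 = 1, so 1 day after Sunday is Monday.

Monday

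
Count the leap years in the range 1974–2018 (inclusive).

11

Years divisible by 4 in [1974, 2018]: 1976, 1980, 1984, 1988, 1992, 1996, 2000, 2004, 2008, 2012, 2016.
2000 is divisible by 400, so still leap.
No century exceptions apply. Count: 11.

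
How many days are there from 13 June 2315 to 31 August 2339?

Day-of-year of June 13, 2315: 164.
Day-of-year of August 31, 2339: 243.
2315 has 365 days, so 365 − 164 = 201 days remain in 2315.
Full years 2316–2338: 17 common + 6 leap = 17×365 + 6×366 = 8401 days.
Total: 201 + 8401 + 243 = 8845 days.

8845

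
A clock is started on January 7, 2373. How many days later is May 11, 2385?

Day-of-year of January 7, 2373: 7.
Day-of-year of May 11, 2385: 131.
2373 has 365 days, so 365 − 7 = 358 days remain in 2373.
Full years 2374–2384: 8 common + 3 leap = 8×365 + 3×366 = 4018 days.
Total: 358 + 4018 + 131 = 4507 days.

4507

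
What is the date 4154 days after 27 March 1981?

10 August 1992

Count 4154 days after March 27, 1981:
From March 27, 1981 to March 27, 1992: 11 years, of which 3 contain a Feb 29 — 8×365 + 3×366 = 4018 days.
March 1992: 31 − 27 = 4 days remain.
Then April (30), May (31), June (30), July (31): 30 + 31 + 30 + 31 = 122 days.
August 1–10, 1992: 10 days.
Residual: 136 days.
Total: 4154 days.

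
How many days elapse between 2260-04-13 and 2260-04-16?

Within April 2260: 16 − 13 = 3 days.

3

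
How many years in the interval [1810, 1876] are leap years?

17

Years divisible by 4: 1812, 1816, …, 1876 — 17 in all.
No century exceptions apply. Count: 17.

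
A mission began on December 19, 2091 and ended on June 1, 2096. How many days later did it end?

1626

December 19, 2091 → December 19, 2092: 366 days (2092 is a leap year).
December 19, 2092 → December 19, 2093: 365 days.
December 19, 2093 → December 19, 2094: 365 days.
December 19, 2094 → December 19, 2095: 365 days.
December 2095: 31 − 19 = 12 days remain.
Then January (31), February 2096 (29), March (31), April (30), May (31): 31 + 29 + 31 + 30 + 31 = 152 days.
June 1, 2096: 1 day.
Residual: 165 days.
Total: 1626 days.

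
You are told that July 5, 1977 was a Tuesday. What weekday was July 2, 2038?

Friday

Day-of-year of July 5, 1977: 186.
Day-of-year of July 2, 2038: 183.
1977 has 365 days, so 365 − 186 = 179 days remain in 1977.
Full years 1978–2037: 45 common + 15 leap = 45×365 + 15×366 = 21915 days.
Total: 179 + 21915 + 183 = 22277 days.
22277 mod 7 = 3, so 3 days after Tuesday is Friday.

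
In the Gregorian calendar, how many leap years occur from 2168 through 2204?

9

Years divisible by 4 in [2168, 2204]: 2168, 2172, 2176, 2180, 2184, 2188, 2192, 2196, 2200, 2204.
Of these, 2200 is divisible by 100 but not 400, so not leap.
Leap years: 10 − 1 = 9.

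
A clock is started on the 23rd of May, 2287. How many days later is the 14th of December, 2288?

571

May 2287: 31 − 23 = 8 days remain.
Then 18 full months totalling 549 days.
December 1–14, 2288: 14 days.
Total: 8 + 549 + 14 = 571 days.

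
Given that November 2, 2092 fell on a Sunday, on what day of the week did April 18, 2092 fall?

Friday

Count forward from the earlier date (April 18, 2092) to the later (November 2, 2092):
April 2092: 30 − 18 = 12 days remain.
Then May (31), June (30), July (31), August (31), September (30), October (31): 31 + 30 + 31 + 31 + 30 + 31 = 184 days.
November 1–2, 2092: 2 days.
Total: 12 + 184 + 2 = 198 days.
198 mod 7 = 2, so 2 days before Sunday is Friday.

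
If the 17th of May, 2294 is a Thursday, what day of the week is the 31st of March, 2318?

Sunday

Day-of-year of May 17, 2294: 137.
Day-of-year of March 31, 2318: 90.
2294 has 365 days, so 365 − 137 = 228 days remain in 2294.
Full years 2295–2317: 18 common + 5 leap = 18×365 + 5×366 = 8400 days.
Total: 228 + 8400 + 90 = 8718 days.
8718 mod 7 = 3, so 3 days after Thursday is Sunday.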